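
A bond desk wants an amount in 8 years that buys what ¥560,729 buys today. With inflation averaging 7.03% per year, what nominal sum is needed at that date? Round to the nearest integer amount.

¥965,600

Cumulative price-level factor: (1+7.03%)^8 ≈ 1.7220438393.
Multiplying ¥560,729 by the price-level factor gives the future nominal sum.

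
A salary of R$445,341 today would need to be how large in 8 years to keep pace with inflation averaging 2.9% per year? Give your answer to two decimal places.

R$559,777.81

Cumulative price-level factor: (1+2.9%)^8 ≈ 1.2569644591.
The nominal amount required is R$445,341 scaled up by that factor.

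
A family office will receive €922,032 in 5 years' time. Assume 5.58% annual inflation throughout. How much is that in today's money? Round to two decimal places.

Price-level factor over 5 years: (1 + 5.58%)^5 ≈ 1.3119228259.
Purchasing power today: €922,032 divided by that factor.

€702,809.63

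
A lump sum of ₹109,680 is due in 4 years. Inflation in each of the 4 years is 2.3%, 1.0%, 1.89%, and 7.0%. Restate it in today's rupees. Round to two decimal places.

₹97,367.74

Price-level factor over 4 years: 1.023 × 1.010 × 1.0189 × 1.070 ≈ 1.1264511103.
Purchasing power today: ₹109,680 divided by that factor.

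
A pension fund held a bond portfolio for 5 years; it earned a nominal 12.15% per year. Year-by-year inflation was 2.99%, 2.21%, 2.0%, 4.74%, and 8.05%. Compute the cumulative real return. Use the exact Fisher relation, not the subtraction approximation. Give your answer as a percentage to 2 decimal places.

Cumulative inflation factor: 1.0299 × 1.0221 × 1.020 × 1.0474 × 1.0805 ≈ 1.21514.
Nominal growth factor: 1.77417. Real growth factor = 1.77417 / 1.21514 ≈ 1.46006.
Total real return ≈ 46.0059%.

46.01%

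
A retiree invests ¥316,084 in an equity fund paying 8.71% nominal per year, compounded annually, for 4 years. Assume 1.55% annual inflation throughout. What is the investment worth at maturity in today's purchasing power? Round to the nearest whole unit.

¥415,108

Nominal value at maturity: ¥316,084 × (1 + 8.71%)^4 ≈ ¥441,449.
Price-level factor over 4 years: (1 + 1.55%)^4 ≈ 1.0634564532.
Dividing the nominal maturity value by the price-level factor gives the value in today's money.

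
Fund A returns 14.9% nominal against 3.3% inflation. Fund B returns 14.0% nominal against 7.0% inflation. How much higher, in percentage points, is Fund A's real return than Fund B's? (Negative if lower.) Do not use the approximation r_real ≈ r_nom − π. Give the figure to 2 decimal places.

4.69

Fund A real return: 1.149/1.033 − 1 = 11.229%.
Fund B real return: 1.140/1.070 − 1 = 6.542%.
Difference: 11.229 − 6.542 = 4.687 pp.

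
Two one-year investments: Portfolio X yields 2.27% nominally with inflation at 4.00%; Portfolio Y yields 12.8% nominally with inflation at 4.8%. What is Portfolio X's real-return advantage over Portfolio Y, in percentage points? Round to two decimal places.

-9.30

Portfolio X real return: 1.0227/1.0400 − 1 = -1.663%.
Portfolio Y real return: 1.128/1.048 − 1 = 7.634%.
Difference: -1.663 − 7.634 = -9.297 pp.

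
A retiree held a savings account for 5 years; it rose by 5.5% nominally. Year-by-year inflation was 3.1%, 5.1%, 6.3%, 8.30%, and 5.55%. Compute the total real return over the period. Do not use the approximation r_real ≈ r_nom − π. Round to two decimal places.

Cumulative inflation factor: 1.031 × 1.051 × 1.063 × 1.0830 × 1.0555 ≈ 1.31668.
Nominal growth factor: 1.05500. Real growth factor = 1.05500 / 1.31668 ≈ 0.80126.
Total real return ≈ -19.8744%.

-19.87%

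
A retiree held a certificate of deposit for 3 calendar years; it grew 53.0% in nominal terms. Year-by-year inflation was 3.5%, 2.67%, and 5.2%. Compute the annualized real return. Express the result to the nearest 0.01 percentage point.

Cumulative inflation factor: 1.035 × 1.0267 × 1.052 ≈ 1.11789.
Nominal growth factor: 1.53000. Real growth factor = 1.53000 / 1.11789 ≈ 1.36865.
Annualized: 1.36865^(1/3) − 1 ≈ 0.11028.

11.03%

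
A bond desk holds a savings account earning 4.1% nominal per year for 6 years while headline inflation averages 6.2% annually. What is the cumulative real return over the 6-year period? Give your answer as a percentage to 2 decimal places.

-11.29%

The annual real rate is (1+4.1%)/(1+6.2%) − 1 = -1.9774%.
Compounded over 6 years: (1 + -0.019774)^6 − 1 ≈ -0.11293.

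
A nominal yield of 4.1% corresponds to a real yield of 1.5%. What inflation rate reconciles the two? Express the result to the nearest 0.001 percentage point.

From (1+r_nom) = (1+r_real)(1+π), we get 1+π = (1 + 4.1%)/(1 + 1.5%) = 1.041/1.015 ≈ 1.02562.
So π ≈ 2.5616%.

2.562%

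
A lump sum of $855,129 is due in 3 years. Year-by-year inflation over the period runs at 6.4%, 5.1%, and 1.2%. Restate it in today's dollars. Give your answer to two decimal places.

$755,625.80

Price-level factor over 3 years: 1.064 × 1.051 × 1.012 = 1.131683168.
Purchasing power today: $855,129 divided by that factor.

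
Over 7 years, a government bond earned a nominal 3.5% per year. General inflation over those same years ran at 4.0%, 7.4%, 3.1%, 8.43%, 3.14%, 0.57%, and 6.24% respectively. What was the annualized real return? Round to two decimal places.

Cumulative inflation factor: 1.040 × 1.074 × 1.031 × 1.0843 × 1.0314 × 1.0057 × 1.0624 ≈ 1.37603.
Nominal growth factor: 1.27228. Real growth factor = 1.27228 / 1.37603 ≈ 0.92460.
Annualized: 0.92460^(1/7) − 1 ≈ -0.01114.

-1.11%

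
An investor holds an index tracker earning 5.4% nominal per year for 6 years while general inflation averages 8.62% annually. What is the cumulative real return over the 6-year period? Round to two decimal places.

-16.52%

The annual real rate is (1+5.4%)/(1+8.62%) − 1 = -2.9645%.
Compounded over 6 years: (1 + -0.029645)^6 − 1 ≈ -0.16520.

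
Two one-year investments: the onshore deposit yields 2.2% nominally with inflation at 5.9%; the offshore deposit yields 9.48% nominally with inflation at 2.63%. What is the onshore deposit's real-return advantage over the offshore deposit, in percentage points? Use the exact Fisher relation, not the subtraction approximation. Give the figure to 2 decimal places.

-10.17

The onshore deposit real return: 1.022/1.059 − 1 = -3.494%.
The offshore deposit real return: 1.0948/1.0263 − 1 = 6.674%.
Difference: -3.494 − 6.674 = -10.168 pp.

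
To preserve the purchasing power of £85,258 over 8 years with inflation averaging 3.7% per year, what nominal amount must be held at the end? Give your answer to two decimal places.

Cumulative price-level factor: (1+3.7%)^8 ≈ 1.3373037151.
Multiplying £85,258 by the price-level factor gives the future nominal sum.

£114,015.84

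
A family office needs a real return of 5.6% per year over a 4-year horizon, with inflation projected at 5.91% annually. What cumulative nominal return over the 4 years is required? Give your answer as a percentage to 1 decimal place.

56.5%

Required annual nominal rate: (1+5.6%)(1+5.91%) − 1 = 11.84096%.
Cumulative over 4 years: (1 + 0.1184096)^4 − 1 ≈ 0.56460.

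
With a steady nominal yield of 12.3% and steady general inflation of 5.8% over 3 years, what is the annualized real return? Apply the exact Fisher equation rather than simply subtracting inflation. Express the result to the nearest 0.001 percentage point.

6.144%

With constant rates the annual real return is the same each year: (1+12.3%)/(1+5.8%) − 1 = 0.06144.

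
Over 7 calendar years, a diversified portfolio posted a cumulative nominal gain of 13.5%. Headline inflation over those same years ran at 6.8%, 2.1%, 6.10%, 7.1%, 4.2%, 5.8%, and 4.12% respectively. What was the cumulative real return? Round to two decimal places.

Cumulative inflation factor: 1.068 × 1.021 × 1.0610 × 1.071 × 1.042 × 1.058 × 1.0412 ≈ 1.42229.
Nominal growth factor: 1.13500. Real growth factor = 1.13500 / 1.42229 ≈ 0.79801.
Total real return ≈ -20.1993%.

-20.20%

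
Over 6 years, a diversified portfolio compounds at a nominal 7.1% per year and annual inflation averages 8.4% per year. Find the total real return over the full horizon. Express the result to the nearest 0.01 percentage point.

The annual real rate is (1+7.1%)/(1+8.4%) − 1 = -1.1993%.
Compounded over 6 years: (1 + -0.011993)^6 − 1 ≈ -0.06983.

-6.98%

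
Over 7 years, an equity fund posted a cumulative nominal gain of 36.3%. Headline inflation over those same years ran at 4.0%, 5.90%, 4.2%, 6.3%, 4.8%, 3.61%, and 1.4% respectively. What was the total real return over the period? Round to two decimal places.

Cumulative inflation factor: 1.040 × 1.0590 × 1.042 × 1.063 × 1.048 × 1.0361 × 1.014 ≈ 1.34317.
Nominal growth factor: 1.36300. Real growth factor = 1.36300 / 1.34317 ≈ 1.01476.
Total real return ≈ 1.4763%.

1.48%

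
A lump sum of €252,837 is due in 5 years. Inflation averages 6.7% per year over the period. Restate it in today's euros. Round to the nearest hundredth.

Price-level factor over 5 years: (1 + 6.7%)^5 ≈ 1.3829997357.
Purchasing power today: €252,837 divided by that factor.

€182,817.82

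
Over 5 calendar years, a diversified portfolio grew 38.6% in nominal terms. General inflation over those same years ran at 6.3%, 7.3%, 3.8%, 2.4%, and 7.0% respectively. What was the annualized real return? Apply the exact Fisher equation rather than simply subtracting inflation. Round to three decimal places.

1.333%

Cumulative inflation factor: 1.063 × 1.073 × 1.038 × 1.024 × 1.070 ≈ 1.29722.
Nominal growth factor: 1.38600. Real growth factor = 1.38600 / 1.29722 ≈ 1.06844.
Annualized: 1.06844^(1/5) − 1 ≈ 0.01333.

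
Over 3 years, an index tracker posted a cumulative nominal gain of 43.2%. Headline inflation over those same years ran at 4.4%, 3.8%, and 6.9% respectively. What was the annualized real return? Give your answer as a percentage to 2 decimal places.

Cumulative inflation factor: 1.044 × 1.038 × 1.069 ≈ 1.15845.
Nominal growth factor: 1.43200. Real growth factor = 1.43200 / 1.15845 ≈ 1.23614.
Annualized: 1.23614^(1/3) − 1 ≈ 0.07322.

7.32%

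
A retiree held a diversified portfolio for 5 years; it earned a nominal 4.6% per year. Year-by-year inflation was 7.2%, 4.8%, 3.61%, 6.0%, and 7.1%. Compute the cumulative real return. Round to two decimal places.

Cumulative inflation factor: 1.072 × 1.048 × 1.0361 × 1.060 × 1.071 ≈ 1.32146.
Nominal growth factor: 1.25216. Real growth factor = 1.25216 / 1.32146 ≈ 0.94756.
Total real return ≈ -5.2443%.

-5.24%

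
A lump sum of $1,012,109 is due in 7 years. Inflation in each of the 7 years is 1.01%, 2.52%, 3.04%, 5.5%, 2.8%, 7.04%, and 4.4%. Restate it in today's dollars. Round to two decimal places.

Price-level factor over 7 years: 1.0101 × 1.0252 × 1.0304 × 1.055 × 1.028 × 1.0704 × 1.044 ≈ 1.2932157702.
Purchasing power today: $1,012,109 divided by that factor.

$782,629.65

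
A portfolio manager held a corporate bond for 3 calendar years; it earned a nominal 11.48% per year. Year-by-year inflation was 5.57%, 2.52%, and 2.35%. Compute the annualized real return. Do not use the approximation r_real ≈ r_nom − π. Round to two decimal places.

7.74%

Cumulative inflation factor: 1.0557 × 1.0252 × 1.0235 ≈ 1.10774.
Nominal growth factor: 1.38545. Real growth factor = 1.38545 / 1.10774 ≈ 1.25070.
Annualized: 1.25070^(1/3) − 1 ≈ 0.07742.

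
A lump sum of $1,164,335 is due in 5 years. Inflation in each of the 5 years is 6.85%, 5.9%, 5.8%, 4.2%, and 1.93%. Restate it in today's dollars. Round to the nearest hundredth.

$915,697.56

Price-level factor over 5 years: 1.0685 × 1.059 × 1.058 × 1.042 × 1.0193 ≈ 1.2715279103.
Purchasing power today: $1,164,335 divided by that factor.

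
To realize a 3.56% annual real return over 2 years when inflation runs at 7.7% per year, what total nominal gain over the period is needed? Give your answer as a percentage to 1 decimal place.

24.4%

Required annual nominal rate: (1+3.56%)(1+7.7%) − 1 = 11.53412%.
Cumulative over 2 years: (1 + 0.1153412)^2 − 1 ≈ 0.24399.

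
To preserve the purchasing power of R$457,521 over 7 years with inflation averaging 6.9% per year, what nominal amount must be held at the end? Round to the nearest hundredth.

Cumulative price-level factor: (1+6.9%)^7 ≈ 1.5953057718.
Multiplying R$457,521 by the price-level factor gives the future nominal sum.

R$729,885.89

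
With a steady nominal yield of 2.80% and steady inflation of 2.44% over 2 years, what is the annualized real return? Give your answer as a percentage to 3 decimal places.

0.351%

With constant rates the annual real return is the same each year: (1+2.80%)/(1+2.44%) − 1 = 0.00351.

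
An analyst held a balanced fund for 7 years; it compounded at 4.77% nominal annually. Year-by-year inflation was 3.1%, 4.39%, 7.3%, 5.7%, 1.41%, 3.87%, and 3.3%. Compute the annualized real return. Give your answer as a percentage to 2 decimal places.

0.61%

Cumulative inflation factor: 1.031 × 1.0439 × 1.073 × 1.057 × 1.0141 × 1.0387 × 1.033 ≈ 1.32820.
Nominal growth factor: 1.38567. Real growth factor = 1.38567 / 1.32820 ≈ 1.04327.
Annualized: 1.04327^(1/7) − 1 ≈ 0.00607.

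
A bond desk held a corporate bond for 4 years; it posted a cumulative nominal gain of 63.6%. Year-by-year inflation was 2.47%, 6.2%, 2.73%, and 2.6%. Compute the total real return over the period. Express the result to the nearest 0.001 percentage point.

42.632%

Cumulative inflation factor: 1.0247 × 1.062 × 1.0273 × 1.026 ≈ 1.14701.
Nominal growth factor: 1.63600. Real growth factor = 1.63600 / 1.14701 ≈ 1.42632.
Total real return ≈ 42.6321%.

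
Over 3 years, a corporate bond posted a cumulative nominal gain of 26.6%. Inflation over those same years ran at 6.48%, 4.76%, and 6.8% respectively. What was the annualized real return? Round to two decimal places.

Cumulative inflation factor: 1.0648 × 1.0476 × 1.068 ≈ 1.19134.
Nominal growth factor: 1.26600. Real growth factor = 1.26600 / 1.19134 ≈ 1.06267.
Annualized: 1.06267^(1/3) − 1 ≈ 0.02047.

2.05%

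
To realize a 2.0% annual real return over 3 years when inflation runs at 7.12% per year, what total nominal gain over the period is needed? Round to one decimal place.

30.4%

Required annual nominal rate: (1+2.0%)(1+7.12%) − 1 = 9.2624%.
Cumulative over 3 years: (1 + 0.092624)^3 − 1 ≈ 0.30440.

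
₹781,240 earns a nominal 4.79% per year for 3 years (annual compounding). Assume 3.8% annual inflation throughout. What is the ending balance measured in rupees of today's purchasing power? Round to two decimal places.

₹803,807.27

Nominal value at maturity: ₹781,240 × (1 + 4.79%)^3 ≈ ₹898,967.50.
Price-level factor over 3 years: (1 + 3.8%)^3 = 1.118386872.
The maturity value deflated by that factor is the answer in today's purchasing power.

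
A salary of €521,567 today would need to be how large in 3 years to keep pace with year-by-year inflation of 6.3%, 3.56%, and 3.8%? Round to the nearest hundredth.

€595,981.48

Cumulative price-level factor: 1.063 × 1.0356 × 1.038 = 1.1426748264.
Multiplying €521,567 by the price-level factor gives the future nominal sum.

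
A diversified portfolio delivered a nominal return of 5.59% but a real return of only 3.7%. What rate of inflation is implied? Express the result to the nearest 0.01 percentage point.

1.82%

From (1+r_nom) = (1+r_real)(1+π), we get 1+π = (1 + 5.59%)/(1 + 3.7%) = 1.0559/1.037 ≈ 1.01823.
So π ≈ 1.8226%.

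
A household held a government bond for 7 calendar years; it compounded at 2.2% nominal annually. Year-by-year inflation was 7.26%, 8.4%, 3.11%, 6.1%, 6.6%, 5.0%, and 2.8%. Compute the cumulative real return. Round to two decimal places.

-20.43%

Cumulative inflation factor: 1.0726 × 1.084 × 1.0311 × 1.061 × 1.066 × 1.050 × 1.028 ≈ 1.46360.
Nominal growth factor: 1.16454. Real growth factor = 1.16454 / 1.46360 ≈ 0.79567.
Total real return ≈ -20.4329%.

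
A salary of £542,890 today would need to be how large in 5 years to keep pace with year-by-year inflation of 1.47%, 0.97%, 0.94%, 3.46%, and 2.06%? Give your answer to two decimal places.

£592,834.13

Cumulative price-level factor: 1.0147 × 1.0097 × 1.0094 × 1.0346 × 1.0206 ≈ 1.0919967733.
Multiplying £542,890 by the price-level factor gives the future nominal sum.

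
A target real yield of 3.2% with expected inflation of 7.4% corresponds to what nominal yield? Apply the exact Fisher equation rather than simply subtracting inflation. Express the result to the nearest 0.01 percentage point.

10.84%

By the Fisher equation, 1 + r_nom = (1 + 3.2%)(1 + 7.4%) = 1.032 × 1.074 = 1.108368.
So r_nom = 10.8368%.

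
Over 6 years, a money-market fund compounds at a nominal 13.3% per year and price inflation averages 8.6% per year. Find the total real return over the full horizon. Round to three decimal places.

The annual real rate is (1+13.3%)/(1+8.6%) − 1 = 4.3278%.
Compounded over 6 years: (1 + 0.043278)^6 − 1 ≈ 0.28944.

28.944%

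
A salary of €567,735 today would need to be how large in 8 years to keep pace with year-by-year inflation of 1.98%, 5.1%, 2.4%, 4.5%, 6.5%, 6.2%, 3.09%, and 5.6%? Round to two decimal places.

Cumulative price-level factor: 1.0198 × 1.051 × 1.024 × 1.045 × 1.065 × 1.062 × 1.0309 × 1.056 ≈ 1.4121751114.
Multiplying €567,735 by the price-level factor gives the future nominal sum.

€801,741.24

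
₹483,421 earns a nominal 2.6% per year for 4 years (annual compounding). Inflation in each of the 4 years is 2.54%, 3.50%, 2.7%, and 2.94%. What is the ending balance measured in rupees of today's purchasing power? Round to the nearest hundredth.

₹477,448.67

Nominal value at maturity: ₹483,421 × (1 + 2.6%)^4 ≈ ₹535,691.75.
Price-level factor over 4 years: 1.0254 × 1.0350 × 1.027 × 1.0294 ≈ 1.1219881508.
Dividing the nominal maturity value by the price-level factor gives the value in today's money.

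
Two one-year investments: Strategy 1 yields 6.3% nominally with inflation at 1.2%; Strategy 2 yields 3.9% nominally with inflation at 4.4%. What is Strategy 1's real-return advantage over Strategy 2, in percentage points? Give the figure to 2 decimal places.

5.52

Strategy 1 real return: 1.063/1.012 − 1 = 5.040%.
Strategy 2 real return: 1.039/1.044 − 1 = -0.479%.
Difference: 5.040 − (-0.479) = 5.519 pp.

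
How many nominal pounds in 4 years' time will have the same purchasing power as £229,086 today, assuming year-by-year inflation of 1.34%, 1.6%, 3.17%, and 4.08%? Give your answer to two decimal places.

£253,275.90

Cumulative price-level factor: 1.0134 × 1.016 × 1.0317 × 1.0408 ≈ 1.1055931061.
The nominal amount required is £229,086 scaled up by that factor.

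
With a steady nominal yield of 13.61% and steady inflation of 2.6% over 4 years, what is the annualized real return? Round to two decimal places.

10.73%

With constant rates the annual real return is the same each year: (1+13.61%)/(1+2.6%) − 1 = 0.10731.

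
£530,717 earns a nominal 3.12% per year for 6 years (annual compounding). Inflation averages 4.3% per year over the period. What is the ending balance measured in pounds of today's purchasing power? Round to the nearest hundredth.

Nominal value at maturity: £530,717 × (1 + 3.12%)^6 ≈ £638,146.55.
Price-level factor over 6 years: (1 + 4.3%)^6 ≈ 1.2873773104.
The maturity value deflated by that factor is the answer in today's purchasing power.

£495,695.04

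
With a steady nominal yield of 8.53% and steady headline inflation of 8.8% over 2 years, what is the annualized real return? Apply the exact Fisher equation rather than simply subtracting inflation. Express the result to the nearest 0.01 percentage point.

-0.25%

With constant rates the annual real return is the same each year: (1+8.53%)/(1+8.8%) − 1 = -0.00248.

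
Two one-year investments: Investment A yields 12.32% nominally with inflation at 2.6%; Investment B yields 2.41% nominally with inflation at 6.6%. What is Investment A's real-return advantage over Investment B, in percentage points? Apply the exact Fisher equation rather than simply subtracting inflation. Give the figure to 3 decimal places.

13.404

Investment A real return: 1.1232/1.026 − 1 = 9.4737%.
Investment B real return: 1.0241/1.066 − 1 = -3.9306%.
Difference: 9.4737 − (-3.9306) = 13.4043 pp.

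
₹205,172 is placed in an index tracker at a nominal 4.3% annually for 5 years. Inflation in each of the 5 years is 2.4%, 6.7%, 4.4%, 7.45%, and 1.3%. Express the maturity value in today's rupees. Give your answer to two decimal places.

₹203,966.52

Nominal value at maturity: ₹205,172 × (1 + 4.3%)^5 ≈ ₹253,244.27.
Price-level factor over 5 years: 1.024 × 1.067 × 1.044 × 1.0745 × 1.013 ≈ 1.2415972440.
The maturity value deflated by that factor is the answer in today's purchasing power.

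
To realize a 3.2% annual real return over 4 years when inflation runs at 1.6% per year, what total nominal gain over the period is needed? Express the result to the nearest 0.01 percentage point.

20.86%

Required annual nominal rate: (1+3.2%)(1+1.6%) − 1 = 4.8512%.
Cumulative over 4 years: (1 + 0.048512)^4 − 1 ≈ 0.20863.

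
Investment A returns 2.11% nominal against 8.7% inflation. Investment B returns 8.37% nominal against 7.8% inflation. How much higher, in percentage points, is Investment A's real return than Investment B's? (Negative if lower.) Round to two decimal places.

-6.59

Investment A real return: 1.0211/1.087 − 1 = -6.063%.
Investment B real return: 1.0837/1.078 − 1 = 0.529%.
Difference: -6.063 − 0.529 = -6.592 pp.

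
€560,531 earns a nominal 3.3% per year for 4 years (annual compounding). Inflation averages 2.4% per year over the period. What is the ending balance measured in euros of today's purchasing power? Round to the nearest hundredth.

Nominal value at maturity: €560,531 × (1 + 3.3%)^4 ≈ €638,264.84.
Price-level factor over 4 years: (1 + 2.4%)^4 ≈ 1.0995116278.
Dividing the nominal maturity value by the price-level factor gives the value in today's money.

€580,498.49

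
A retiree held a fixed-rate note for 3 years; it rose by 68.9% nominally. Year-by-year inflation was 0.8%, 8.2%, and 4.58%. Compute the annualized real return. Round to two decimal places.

Cumulative inflation factor: 1.008 × 1.082 × 1.0458 ≈ 1.14061.
Nominal growth factor: 1.68900. Real growth factor = 1.68900 / 1.14061 ≈ 1.48079.
Annualized: 1.48079^(1/3) − 1 ≈ 0.13981.

13.98%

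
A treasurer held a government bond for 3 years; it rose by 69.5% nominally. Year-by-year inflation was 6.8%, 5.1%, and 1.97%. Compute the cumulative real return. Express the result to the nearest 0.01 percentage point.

Cumulative inflation factor: 1.068 × 1.051 × 1.0197 ≈ 1.14458.
Nominal growth factor: 1.69500. Real growth factor = 1.69500 / 1.14458 ≈ 1.48089.
Total real return ≈ 48.0892%.

48.09%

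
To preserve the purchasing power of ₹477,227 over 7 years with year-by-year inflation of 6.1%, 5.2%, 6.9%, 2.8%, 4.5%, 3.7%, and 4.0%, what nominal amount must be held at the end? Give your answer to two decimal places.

₹659,713.45

Cumulative price-level factor: 1.061 × 1.052 × 1.069 × 1.028 × 1.045 × 1.037 × 1.040 ≈ 1.3823891921.
Multiplying ₹477,227 by the price-level factor gives the future nominal sum.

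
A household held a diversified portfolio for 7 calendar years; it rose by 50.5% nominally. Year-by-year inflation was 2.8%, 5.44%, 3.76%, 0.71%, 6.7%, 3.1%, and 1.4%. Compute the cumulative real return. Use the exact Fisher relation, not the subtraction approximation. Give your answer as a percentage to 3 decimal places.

19.117%

Cumulative inflation factor: 1.028 × 1.0544 × 1.0376 × 1.0071 × 1.067 × 1.031 × 1.014 ≈ 1.26346.
Nominal growth factor: 1.50500. Real growth factor = 1.50500 / 1.26346 ≈ 1.19117.
Total real return ≈ 19.1172%.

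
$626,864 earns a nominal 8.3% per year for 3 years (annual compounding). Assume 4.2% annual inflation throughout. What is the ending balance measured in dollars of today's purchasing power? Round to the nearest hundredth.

$703,810.18

Nominal value at maturity: $626,864 × (1 + 8.3%)^3 ≈ $796,266.97.
Price-level factor over 3 years: (1 + 4.2%)^3 = 1.131366088.
Dividing the nominal maturity value by the price-level factor gives the value in today's money.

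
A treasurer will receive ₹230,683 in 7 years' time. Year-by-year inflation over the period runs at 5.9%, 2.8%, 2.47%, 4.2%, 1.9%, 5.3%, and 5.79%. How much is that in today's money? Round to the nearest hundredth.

₹174,829.57

Price-level factor over 7 years: 1.059 × 1.028 × 1.0247 × 1.042 × 1.019 × 1.053 × 1.0579 ≈ 1.3194735908.
Purchasing power today: ₹230,683 divided by that factor.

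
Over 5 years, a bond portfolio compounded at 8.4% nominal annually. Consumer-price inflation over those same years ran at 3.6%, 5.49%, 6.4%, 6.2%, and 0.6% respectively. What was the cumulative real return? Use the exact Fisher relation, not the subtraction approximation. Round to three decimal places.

20.479%

Cumulative inflation factor: 1.036 × 1.0549 × 1.064 × 1.062 × 1.006 ≈ 1.24232.
Nominal growth factor: 1.49674. Real growth factor = 1.49674 / 1.24232 ≈ 1.20479.
Total real return ≈ 20.4790%.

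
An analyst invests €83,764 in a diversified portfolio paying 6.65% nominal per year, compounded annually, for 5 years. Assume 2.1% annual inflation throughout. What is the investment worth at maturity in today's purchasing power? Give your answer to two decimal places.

Nominal value at maturity: €83,764 × (1 + 6.65%)^5 ≈ €115,574.42.
Price-level factor over 5 years: (1 + 2.1%)^5 ≈ 1.1095035865.
The maturity value deflated by that factor is the answer in today's purchasing power.

€104,167.68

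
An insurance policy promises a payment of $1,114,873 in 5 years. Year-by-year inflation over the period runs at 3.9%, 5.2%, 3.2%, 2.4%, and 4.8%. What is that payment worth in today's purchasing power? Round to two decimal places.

$920,986.31

Price-level factor over 5 years: 1.039 × 1.052 × 1.032 × 1.024 × 1.048 ≈ 1.2105207102.
Purchasing power today: $1,114,873 divided by that factor.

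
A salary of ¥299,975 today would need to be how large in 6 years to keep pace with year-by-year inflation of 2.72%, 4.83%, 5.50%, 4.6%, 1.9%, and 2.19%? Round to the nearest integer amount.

Cumulative price-level factor: 1.0272 × 1.0483 × 1.0550 × 1.046 × 1.019 × 1.0219 ≈ 1.2373920569.
The nominal amount required is ¥299,975 scaled up by that factor.

¥371,187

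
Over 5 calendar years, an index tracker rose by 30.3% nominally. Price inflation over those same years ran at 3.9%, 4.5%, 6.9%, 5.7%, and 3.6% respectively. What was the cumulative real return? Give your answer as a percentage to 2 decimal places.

Cumulative inflation factor: 1.039 × 1.045 × 1.069 × 1.057 × 1.036 ≈ 1.27100.
Nominal growth factor: 1.30300. Real growth factor = 1.30300 / 1.27100 ≈ 1.02518.
Total real return ≈ 2.5180%.

2.52%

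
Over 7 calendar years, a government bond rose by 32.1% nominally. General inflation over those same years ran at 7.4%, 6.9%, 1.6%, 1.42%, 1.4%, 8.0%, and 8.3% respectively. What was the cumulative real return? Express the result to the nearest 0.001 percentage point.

-5.852%

Cumulative inflation factor: 1.074 × 1.069 × 1.016 × 1.0142 × 1.014 × 1.080 × 1.083 ≈ 1.40310.
Nominal growth factor: 1.32100. Real growth factor = 1.32100 / 1.40310 ≈ 0.94148.
Total real return ≈ -5.8515%.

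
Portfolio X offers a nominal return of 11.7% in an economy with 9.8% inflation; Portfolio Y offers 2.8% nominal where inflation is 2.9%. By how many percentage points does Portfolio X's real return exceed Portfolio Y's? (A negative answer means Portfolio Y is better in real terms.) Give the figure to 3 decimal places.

Portfolio X real return: 1.117/1.098 − 1 = 1.7304%.
Portfolio Y real return: 1.028/1.029 − 1 = -0.0972%.
Difference: 1.7304 − (-0.0972) = 1.8276 pp.

1.828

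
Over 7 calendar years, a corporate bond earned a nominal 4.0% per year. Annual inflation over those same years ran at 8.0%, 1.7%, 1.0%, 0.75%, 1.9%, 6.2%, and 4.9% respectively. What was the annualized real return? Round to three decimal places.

0.523%

Cumulative inflation factor: 1.080 × 1.017 × 1.010 × 1.0075 × 1.019 × 1.062 × 1.049 ≈ 1.26878.
Nominal growth factor: 1.31593. Real growth factor = 1.31593 / 1.26878 ≈ 1.03717.
Annualized: 1.03717^(1/7) − 1 ≈ 0.00523.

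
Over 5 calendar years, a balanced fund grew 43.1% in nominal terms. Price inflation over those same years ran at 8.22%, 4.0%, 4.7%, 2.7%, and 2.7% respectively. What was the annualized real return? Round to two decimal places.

Cumulative inflation factor: 1.0822 × 1.040 × 1.047 × 1.027 × 1.027 ≈ 1.24288.
Nominal growth factor: 1.43100. Real growth factor = 1.43100 / 1.24288 ≈ 1.15136.
Annualized: 1.15136^(1/5) − 1 ≈ 0.02859.

2.86%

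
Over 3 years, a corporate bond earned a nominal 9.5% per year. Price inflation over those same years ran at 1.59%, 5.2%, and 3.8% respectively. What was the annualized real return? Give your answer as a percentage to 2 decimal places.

Cumulative inflation factor: 1.0159 × 1.052 × 1.038 ≈ 1.10934.
Nominal growth factor: 1.31293. Real growth factor = 1.31293 / 1.10934 ≈ 1.18353.
Annualized: 1.18353^(1/3) − 1 ≈ 0.05777.

5.78%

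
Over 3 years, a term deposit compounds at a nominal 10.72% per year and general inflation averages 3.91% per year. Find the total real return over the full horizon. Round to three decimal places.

The annual real rate is (1+10.72%)/(1+3.91%) − 1 = 6.5537%.
Compounded over 3 years: (1 + 0.065537)^3 − 1 ≈ 0.20978.

20.978%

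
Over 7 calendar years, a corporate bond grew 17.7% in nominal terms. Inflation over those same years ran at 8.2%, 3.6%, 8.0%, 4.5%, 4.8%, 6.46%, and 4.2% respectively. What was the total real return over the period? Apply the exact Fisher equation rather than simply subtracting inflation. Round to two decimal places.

-19.97%

Cumulative inflation factor: 1.082 × 1.036 × 1.080 × 1.045 × 1.048 × 1.0646 × 1.042 ≈ 1.47076.
Nominal growth factor: 1.17700. Real growth factor = 1.17700 / 1.47076 ≈ 0.80027.
Total real return ≈ -19.9735%.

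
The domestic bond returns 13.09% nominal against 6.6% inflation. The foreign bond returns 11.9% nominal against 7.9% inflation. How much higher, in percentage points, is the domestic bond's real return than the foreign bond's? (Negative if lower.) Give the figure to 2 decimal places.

The domestic bond real return: 1.1309/1.066 − 1 = 6.088%.
The foreign bond real return: 1.119/1.079 − 1 = 3.707%.
Difference: 6.088 − 3.707 = 2.381 pp.

2.38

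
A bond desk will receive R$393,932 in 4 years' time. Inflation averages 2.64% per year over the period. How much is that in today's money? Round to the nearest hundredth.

Price-level factor over 4 years: (1 + 2.64%)^4 ≈ 1.1098558447.
Purchasing power today: R$393,932 divided by that factor.

R$354,939.79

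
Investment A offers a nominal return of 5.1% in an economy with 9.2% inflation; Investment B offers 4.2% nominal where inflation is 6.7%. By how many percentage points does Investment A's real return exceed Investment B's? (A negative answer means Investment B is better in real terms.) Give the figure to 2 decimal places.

-1.41

Investment A real return: 1.051/1.092 − 1 = -3.755%.
Investment B real return: 1.042/1.067 − 1 = -2.343%.
Difference: -3.755 − (-2.343) = -1.412 pp.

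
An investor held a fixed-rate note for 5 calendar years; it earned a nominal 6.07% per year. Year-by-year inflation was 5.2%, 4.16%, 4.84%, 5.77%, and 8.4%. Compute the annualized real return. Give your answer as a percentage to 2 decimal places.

Cumulative inflation factor: 1.052 × 1.0416 × 1.0484 × 1.0577 × 1.084 ≈ 1.31715.
Nominal growth factor: 1.34265. Real growth factor = 1.34265 / 1.31715 ≈ 1.01936.
Annualized: 1.01936^(1/5) − 1 ≈ 0.00384.

0.38%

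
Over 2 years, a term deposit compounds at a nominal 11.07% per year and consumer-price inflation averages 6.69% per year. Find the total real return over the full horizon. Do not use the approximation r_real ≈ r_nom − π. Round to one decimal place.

8.4%

The annual real rate is (1+11.07%)/(1+6.69%) − 1 = 4.1054%.
Compounded over 2 years: (1 + 0.041054)^2 − 1 ≈ 0.08379.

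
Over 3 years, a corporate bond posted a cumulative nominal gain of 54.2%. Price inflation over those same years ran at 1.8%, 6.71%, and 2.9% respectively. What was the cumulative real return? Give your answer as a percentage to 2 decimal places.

37.95%

Cumulative inflation factor: 1.018 × 1.0671 × 1.029 ≈ 1.11781.
Nominal growth factor: 1.54200. Real growth factor = 1.54200 / 1.11781 ≈ 1.37948.
Total real return ≈ 37.9482%.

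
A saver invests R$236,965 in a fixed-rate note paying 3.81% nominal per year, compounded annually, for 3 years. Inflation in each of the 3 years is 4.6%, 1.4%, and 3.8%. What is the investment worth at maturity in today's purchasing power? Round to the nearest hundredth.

Nominal value at maturity: R$236,965 × (1 + 3.81%)^3 ≈ R$265,095.15.
Price-level factor over 3 years: 1.046 × 1.014 × 1.038 = 1.100948472.
The maturity value deflated by that factor is the answer in today's purchasing power.

R$240,787.97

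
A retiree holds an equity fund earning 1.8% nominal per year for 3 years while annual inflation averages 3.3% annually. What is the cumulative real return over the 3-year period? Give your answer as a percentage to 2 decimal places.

-4.29%

The annual real rate is (1+1.8%)/(1+3.3%) − 1 = -1.4521%.
Compounded over 3 years: (1 + -0.014521)^3 − 1 ≈ -0.04293.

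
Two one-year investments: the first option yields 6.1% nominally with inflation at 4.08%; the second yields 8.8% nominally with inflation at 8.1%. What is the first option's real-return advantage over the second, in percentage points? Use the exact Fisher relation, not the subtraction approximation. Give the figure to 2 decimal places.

1.29

The first option real return: 1.061/1.0408 − 1 = 1.941%.
The second real return: 1.088/1.081 − 1 = 0.648%.
Difference: 1.941 − 0.648 = 1.293 pp.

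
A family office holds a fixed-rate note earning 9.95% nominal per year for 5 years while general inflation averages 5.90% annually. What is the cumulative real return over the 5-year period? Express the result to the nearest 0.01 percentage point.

20.64%

The annual real rate is (1+9.95%)/(1+5.90%) − 1 = 3.8244%.
Compounded over 5 years: (1 + 0.038244)^5 − 1 ≈ 0.20641.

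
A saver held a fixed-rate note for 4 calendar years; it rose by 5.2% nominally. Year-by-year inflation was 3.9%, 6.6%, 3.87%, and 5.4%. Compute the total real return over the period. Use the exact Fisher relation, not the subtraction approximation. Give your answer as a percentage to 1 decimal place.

Cumulative inflation factor: 1.039 × 1.066 × 1.0387 × 1.054 ≈ 1.21256.
Nominal growth factor: 1.05200. Real growth factor = 1.05200 / 1.21256 ≈ 0.86759.
Total real return ≈ -13.2415%.

-13.2%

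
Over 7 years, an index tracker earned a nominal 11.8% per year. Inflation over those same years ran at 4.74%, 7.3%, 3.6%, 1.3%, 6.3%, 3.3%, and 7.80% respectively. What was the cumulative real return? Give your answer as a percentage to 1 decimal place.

56.4%

Cumulative inflation factor: 1.0474 × 1.073 × 1.036 × 1.013 × 1.063 × 1.033 × 1.0780 ≈ 1.39616.
Nominal growth factor: 2.18320. Real growth factor = 2.18320 / 1.39616 ≈ 1.56372.
Total real return ≈ 56.3719%.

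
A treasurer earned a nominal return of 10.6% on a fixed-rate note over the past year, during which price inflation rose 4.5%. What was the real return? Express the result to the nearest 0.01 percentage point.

Real return via the Fisher equation: (1 + 10.6%)/(1 + 4.5%) − 1 = 1.106/1.045 − 1 ≈ 0.05837.

5.84%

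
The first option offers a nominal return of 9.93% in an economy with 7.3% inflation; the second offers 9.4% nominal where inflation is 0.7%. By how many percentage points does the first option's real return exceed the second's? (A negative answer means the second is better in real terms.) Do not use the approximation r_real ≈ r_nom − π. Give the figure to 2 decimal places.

The first option real return: 1.0993/1.073 − 1 = 2.451%.
The second real return: 1.094/1.007 − 1 = 8.640%.
Difference: 2.451 − 8.640 = -6.189 pp.

-6.19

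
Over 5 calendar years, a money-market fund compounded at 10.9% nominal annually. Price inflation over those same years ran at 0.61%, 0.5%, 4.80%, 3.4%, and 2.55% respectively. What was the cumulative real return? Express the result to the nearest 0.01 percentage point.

49.29%

Cumulative inflation factor: 1.0061 × 1.005 × 1.0480 × 1.034 × 1.0255 ≈ 1.12363.
Nominal growth factor: 1.67748. Real growth factor = 1.67748 / 1.12363 ≈ 1.49291.
Total real return ≈ 49.2908%.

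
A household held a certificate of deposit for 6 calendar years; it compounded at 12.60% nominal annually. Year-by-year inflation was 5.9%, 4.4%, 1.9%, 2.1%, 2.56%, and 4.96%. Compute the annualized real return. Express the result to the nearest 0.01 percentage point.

Cumulative inflation factor: 1.059 × 1.044 × 1.019 × 1.021 × 1.0256 × 1.0496 ≈ 1.23822.
Nominal growth factor: 2.03812. Real growth factor = 2.03812 / 1.23822 ≈ 1.64601.
Annualized: 1.64601^(1/6) − 1 ≈ 0.08661.

8.66%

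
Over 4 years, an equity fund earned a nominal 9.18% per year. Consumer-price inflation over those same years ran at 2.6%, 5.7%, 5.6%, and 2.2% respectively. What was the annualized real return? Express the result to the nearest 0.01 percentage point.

Cumulative inflation factor: 1.026 × 1.057 × 1.056 × 1.022 ≈ 1.17041.
Nominal growth factor: 1.42093. Real growth factor = 1.42093 / 1.17041 ≈ 1.21405.
Annualized: 1.21405^(1/4) − 1 ≈ 0.04968.

4.97%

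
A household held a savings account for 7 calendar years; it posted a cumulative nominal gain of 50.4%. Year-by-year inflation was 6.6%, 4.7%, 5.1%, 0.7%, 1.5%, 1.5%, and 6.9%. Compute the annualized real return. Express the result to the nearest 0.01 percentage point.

Cumulative inflation factor: 1.066 × 1.047 × 1.051 × 1.007 × 1.015 × 1.015 × 1.069 ≈ 1.30091.
Nominal growth factor: 1.50400. Real growth factor = 1.50400 / 1.30091 ≈ 1.15612.
Annualized: 1.15612^(1/7) − 1 ≈ 0.02094.

2.09%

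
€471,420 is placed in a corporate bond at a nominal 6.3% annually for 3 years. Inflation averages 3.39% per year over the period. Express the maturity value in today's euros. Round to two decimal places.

Nominal value at maturity: €471,420 × (1 + 6.3%)^3 ≈ €566,249.46.
Price-level factor over 3 years: (1 + 3.39%)^3 ≈ 1.1051865882.
Dividing the nominal maturity value by the price-level factor gives the value in today's money.

€512,356.43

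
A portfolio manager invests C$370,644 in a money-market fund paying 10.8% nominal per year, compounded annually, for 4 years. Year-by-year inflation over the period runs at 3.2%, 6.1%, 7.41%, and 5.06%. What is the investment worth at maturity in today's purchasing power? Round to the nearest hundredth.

Nominal value at maturity: C$370,644 × (1 + 10.8%)^4 ≈ C$558,619.40.
Price-level factor over 4 years: 1.032 × 1.061 × 1.0741 × 1.0506 ≈ 1.2355979931.
Dividing the nominal maturity value by the price-level factor gives the value in today's money.

C$452,104.49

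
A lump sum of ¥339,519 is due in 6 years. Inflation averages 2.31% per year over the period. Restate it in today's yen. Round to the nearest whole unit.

Price-level factor over 6 years: (1 + 2.31%)^6 ≈ 1.1468549885.
Purchasing power today: ¥339,519 divided by that factor.

¥296,044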